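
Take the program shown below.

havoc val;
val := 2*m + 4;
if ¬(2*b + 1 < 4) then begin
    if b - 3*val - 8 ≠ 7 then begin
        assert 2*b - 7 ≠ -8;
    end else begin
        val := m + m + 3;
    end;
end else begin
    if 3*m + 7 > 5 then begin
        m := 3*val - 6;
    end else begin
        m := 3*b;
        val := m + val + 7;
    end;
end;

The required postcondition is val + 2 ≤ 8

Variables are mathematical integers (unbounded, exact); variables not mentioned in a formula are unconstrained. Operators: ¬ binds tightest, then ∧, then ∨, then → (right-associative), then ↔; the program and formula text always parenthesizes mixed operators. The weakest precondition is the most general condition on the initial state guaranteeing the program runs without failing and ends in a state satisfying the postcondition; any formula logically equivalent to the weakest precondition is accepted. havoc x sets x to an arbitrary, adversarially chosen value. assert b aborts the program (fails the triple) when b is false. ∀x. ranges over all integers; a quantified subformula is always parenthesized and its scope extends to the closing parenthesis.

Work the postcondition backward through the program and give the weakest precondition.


Working backward. After the program, the postcondition val + 2 ≤ 8 must hold; in canonical form it is val ≤ 6.
Then branch requires (b ≠ 3*val + 15 → (2*b ≠ -1 ∧ val ≤ 6)) ∧ ((¬(b ≠ 3*val + 15)) → 2*m ≤ 3); else branch requires (3*m > -2 → val ≤ 6) ∧ ((¬(3*m > -2)) → 3*b + val ≤ -1).
Before the if: ((¬(2*b < 3)) → ((b ≠ 3*val + 15 → (2*b ≠ -1 ∧ val ≤ 6)) ∧ ((¬(b ≠ 3*val + 15)) → 2*m ≤ 3))) ∧ (2*b < 3 → ((3*m > -2 → val ≤ 6) ∧ ((¬(3*m > -2)) → 3*b + val ≤ -1)))
Before val := 2*m + 4: ((¬(2*b < 3)) → ((b ≠ 6*m + 27 → (2*b ≠ -1 ∧ 2*m ≤ 2)) ∧ ((¬(b ≠ 6*m + 27)) → 2*m ≤ 3))) ∧ (2*b < 3 → ((3*m > -2 → 2*m ≤ 2) ∧ ((¬(3*m > -2)) → 3*b + 2*m ≤ -5)))
Before havoc val: ((¬(2*b < 3)) → ((b ≠ 6*m + 27 → (2*b ≠ -1 ∧ 2*m ≤ 2)) ∧ ((¬(b ≠ 6*m + 27)) → 2*m ≤ 3))) ∧ (2*b < 3 → ((3*m > -2 → 2*m ≤ 2) ∧ ((¬(3*m > -2)) → 3*b + 2*m ≤ -5)))
Answer: WP = ((¬(2*b < 3)) → ((b ≠ 6*m + 27 → (2*b ≠ -1 ∧ 2*m ≤ 2)) ∧ ((¬(b ≠ 6*m + 27)) → 2*m ≤ 3))) ∧ (2*b < 3 → ((3*m > -2 → 2*m ≤ 2) ∧ ((¬(3*m > -2)) → 3*b + 2*m ≤ -5)))


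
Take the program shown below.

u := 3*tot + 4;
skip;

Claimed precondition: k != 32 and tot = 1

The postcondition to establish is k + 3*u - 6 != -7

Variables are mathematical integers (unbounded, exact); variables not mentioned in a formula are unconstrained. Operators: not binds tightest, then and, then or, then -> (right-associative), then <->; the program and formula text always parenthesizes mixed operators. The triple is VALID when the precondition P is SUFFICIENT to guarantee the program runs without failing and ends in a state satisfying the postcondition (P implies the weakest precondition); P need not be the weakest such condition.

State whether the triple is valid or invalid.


Working backward. After the program, the postcondition k + 3*u - 6 != -7 must hold; in canonical form it is k + 3*u != -1.
Before skip: k + 3*u != -1
Before u := 3*tot + 4: k + 9*tot != -13
The weakest precondition is k + 9*tot != -13.
Check whether k != 32 and tot = 1 implies it.
Countermodel: at the initial state k = -22, tot = 1, the precondition holds but the weakest precondition fails.
Answer: invalid


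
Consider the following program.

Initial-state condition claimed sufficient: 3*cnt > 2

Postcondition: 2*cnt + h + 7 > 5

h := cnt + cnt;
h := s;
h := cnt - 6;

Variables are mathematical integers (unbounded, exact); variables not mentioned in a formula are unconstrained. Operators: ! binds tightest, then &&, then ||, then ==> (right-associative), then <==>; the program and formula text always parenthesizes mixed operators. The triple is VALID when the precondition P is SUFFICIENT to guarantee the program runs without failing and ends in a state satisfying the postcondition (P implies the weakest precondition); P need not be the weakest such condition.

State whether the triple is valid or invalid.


Working backward. After the program, the postcondition 2*cnt + h + 7 > 5 must hold; in canonical form it is 2*cnt + h > -2.
Before h := cnt - 6: 3*cnt > 4
Before h := s: 3*cnt > 4
Before h := cnt + cnt: 3*cnt > 4
The weakest precondition is 3*cnt > 4.
Check whether 3*cnt > 2 implies it.
Countermodel: at the initial state cnt = 1, the precondition holds but the weakest precondition fails.
Answer: invalid


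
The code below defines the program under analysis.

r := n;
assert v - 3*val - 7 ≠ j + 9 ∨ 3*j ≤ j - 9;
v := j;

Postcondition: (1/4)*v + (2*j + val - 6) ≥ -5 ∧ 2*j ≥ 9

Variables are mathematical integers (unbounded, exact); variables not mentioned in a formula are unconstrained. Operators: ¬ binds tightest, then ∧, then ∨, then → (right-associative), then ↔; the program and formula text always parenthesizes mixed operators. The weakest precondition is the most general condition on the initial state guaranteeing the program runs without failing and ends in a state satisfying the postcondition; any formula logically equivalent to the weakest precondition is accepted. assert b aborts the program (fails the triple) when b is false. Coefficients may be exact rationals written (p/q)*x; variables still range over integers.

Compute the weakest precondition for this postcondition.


Working backward. After the program, the postcondition (1/4)*v + (2*j + val - 6) ≥ -5 ∧ 2*j ≥ 9 must hold; in canonical form it is 2*j + (1/4)*v + val ≥ 1 ∧ 2*j ≥ 9.
Before v := j: (9/4)*j + val ≥ 1 ∧ 2*j ≥ 9
Before assert v - 3*val - 7 ≠ j + 9 ∨ 3*j ≤ j - 9: (v ≠ j + 3*val + 16 ∨ 2*j ≤ -9) ∧ (9/4)*j + val ≥ 1 ∧ 2*j ≥ 9
Before r := n: (v ≠ j + 3*val + 16 ∨ 2*j ≤ -9) ∧ (9/4)*j + val ≥ 1 ∧ 2*j ≥ 9
Answer: WP = (v ≠ j + 3*val + 16 ∨ 2*j ≤ -9) ∧ (9/4)*j + val ≥ 1 ∧ 2*j ≥ 9


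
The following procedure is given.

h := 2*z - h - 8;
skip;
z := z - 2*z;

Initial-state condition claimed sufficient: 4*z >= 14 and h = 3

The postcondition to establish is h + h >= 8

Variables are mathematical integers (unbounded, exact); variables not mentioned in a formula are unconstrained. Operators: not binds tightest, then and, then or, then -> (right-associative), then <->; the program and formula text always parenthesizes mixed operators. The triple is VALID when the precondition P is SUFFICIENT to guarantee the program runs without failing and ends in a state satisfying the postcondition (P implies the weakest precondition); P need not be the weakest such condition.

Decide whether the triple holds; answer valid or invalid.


Working backward. After the program, the postcondition h + h >= 8 must hold; in canonical form it is 2*h >= 8.
Before z := z - 2*z: 2*h >= 8
Before skip: 2*h >= 8
Before h := 2*z - h - 8: 4*z >= 2*h + 24
The weakest precondition is 4*z >= 2*h + 24.
Check whether 4*z >= 14 and h = 3 implies it.
Countermodel: at the initial state h = 3, z = 4, the precondition holds but the weakest precondition fails.
Answer: invalid


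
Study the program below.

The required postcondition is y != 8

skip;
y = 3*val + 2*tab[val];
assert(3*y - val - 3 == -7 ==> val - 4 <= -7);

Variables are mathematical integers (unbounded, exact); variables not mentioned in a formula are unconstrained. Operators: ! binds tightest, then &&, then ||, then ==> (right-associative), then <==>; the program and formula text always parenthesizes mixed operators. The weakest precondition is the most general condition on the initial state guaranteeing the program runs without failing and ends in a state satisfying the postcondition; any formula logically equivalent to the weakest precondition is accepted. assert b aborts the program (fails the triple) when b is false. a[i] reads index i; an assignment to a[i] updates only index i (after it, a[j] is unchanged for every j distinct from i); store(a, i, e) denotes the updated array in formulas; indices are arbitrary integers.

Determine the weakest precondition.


Working backward. After the program, y != 8 must hold.
Before assert 3*y - val - 3 == -7 ==> val - 4 <= -7: (3*y == val - 4 ==> val <= -3) && y != 8
Before y := 3*val + 2*tab[val]: (6*tab[val] + 8*val == -4 ==> val <= -3) && 2*tab[val] + 3*val != 8
Before skip: (6*tab[val] + 8*val == -4 ==> val <= -3) && 2*tab[val] + 3*val != 8
Answer: WP = (6*tab[val] + 8*val == -4 ==> val <= -3) && 2*tab[val] + 3*val != 8


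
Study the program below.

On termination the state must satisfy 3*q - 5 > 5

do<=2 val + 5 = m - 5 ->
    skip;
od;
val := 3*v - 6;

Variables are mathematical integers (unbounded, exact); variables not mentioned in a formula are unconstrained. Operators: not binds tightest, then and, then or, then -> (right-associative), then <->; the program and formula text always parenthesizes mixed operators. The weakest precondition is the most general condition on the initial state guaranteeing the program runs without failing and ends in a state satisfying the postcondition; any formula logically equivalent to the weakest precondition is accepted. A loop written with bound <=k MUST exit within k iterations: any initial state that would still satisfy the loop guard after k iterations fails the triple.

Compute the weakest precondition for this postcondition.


Working backward. After the program, the postcondition 3*q - 5 > 5 must hold; in canonical form it is 3*q > 10.
Before val := 3*v - 6: 3*q > 10
Before the loop (bound <=2), unroll the exhaustion recursion (WP_0 = exit-now case; WP_j = one more guarded iteration, up to j = 2):
  WP_0: (not (val = m - 10)) and 3*q > 10
  WP_1: (val = m - 10 -> ((not (val = m - 10)) and 3*q > 10)) and ((not (val = m - 10)) -> 3*q > 10)
  WP_2: (val = m - 10 -> ((val = m - 10 -> ((not (val = m - 10)) and 3*q > 10)) and ((not (val = m - 10)) -> 3*q > 10))) and ((not (val = m - 10)) -> 3*q > 10)
So before the loop: (val = m - 10 -> ((val = m - 10 -> ((not (val = m - 10)) and 3*q > 10)) and ((not (val = m - 10)) -> 3*q > 10))) and ((not (val = m - 10)) -> 3*q > 10)
Answer: WP = (val = m - 10 -> ((val = m - 10 -> ((not (val = m - 10)) and 3*q > 10)) and ((not (val = m - 10)) -> 3*q > 10))) and ((not (val = m - 10)) -> 3*q > 10)


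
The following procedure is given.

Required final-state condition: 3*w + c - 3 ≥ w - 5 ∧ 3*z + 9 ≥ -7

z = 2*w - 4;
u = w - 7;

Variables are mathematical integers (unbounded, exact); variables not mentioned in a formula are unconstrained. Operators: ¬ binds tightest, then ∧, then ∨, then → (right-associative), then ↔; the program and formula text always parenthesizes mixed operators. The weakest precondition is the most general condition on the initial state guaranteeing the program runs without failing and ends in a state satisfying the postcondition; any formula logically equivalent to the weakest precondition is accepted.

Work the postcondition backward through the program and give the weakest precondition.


Working backward. After the program, the postcondition 3*w + c - 3 ≥ w - 5 ∧ 3*z + 9 ≥ -7 must hold; in canonical form it is c + 2*w ≥ -2 ∧ 3*z ≥ -16.
Before u := w - 7: c + 2*w ≥ -2 ∧ 3*z ≥ -16
Before z := 2*w - 4: c + 2*w ≥ -2 ∧ 6*w ≥ -4
Answer: WP = c + 2*w ≥ -2 ∧ 6*w ≥ -4


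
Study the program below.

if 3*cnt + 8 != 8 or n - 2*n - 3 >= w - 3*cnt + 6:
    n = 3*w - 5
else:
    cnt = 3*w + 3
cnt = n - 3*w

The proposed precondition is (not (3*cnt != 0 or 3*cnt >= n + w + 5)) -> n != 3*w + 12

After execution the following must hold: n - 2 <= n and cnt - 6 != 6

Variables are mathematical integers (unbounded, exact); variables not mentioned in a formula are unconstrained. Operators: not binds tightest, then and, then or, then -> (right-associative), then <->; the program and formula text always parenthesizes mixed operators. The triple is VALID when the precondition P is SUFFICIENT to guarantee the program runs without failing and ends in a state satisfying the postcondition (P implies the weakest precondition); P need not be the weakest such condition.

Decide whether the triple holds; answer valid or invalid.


Working backward. After the program, the postcondition n - 2 <= n and cnt - 6 != 6 must hold; in canonical form it is cnt != 12.
Before cnt := n - 3*w: n != 3*w + 12
Then branch requires true; else branch requires n != 3*w + 12.
Before the if: (not (3*cnt != 0 or 3*cnt >= n + w + 9)) -> n != 3*w + 12
The weakest precondition is (not (3*cnt != 0 or 3*cnt >= n + w + 9)) -> n != 3*w + 12.
Check whether (not (3*cnt != 0 or 3*cnt >= n + w + 5)) -> n != 3*w + 12 implies it.
Countermodel: at the initial state cnt = 0, n = -3, w = -5, the precondition holds but the weakest precondition fails.
Answer: invalid


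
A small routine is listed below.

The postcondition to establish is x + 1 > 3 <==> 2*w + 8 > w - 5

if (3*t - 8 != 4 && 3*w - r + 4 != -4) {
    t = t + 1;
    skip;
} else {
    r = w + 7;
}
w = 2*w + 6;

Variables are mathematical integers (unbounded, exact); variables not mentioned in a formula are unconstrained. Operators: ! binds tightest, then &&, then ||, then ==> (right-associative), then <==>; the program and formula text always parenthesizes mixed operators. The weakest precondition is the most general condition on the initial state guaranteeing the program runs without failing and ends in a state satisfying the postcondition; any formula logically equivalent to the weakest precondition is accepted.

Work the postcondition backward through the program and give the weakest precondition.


Working backward. After the program, the postcondition x + 1 > 3 <==> 2*w + 8 > w - 5 must hold; in canonical form it is x > 2 <==> w > -13.
Before w := 2*w + 6: x > 2 <==> 2*w > -19
Then branch requires x > 2 <==> 2*w > -19; else branch requires x > 2 <==> 2*w > -19.
Before the if: ((3*t != 12 && 3*w != r - 8) ==> (x > 2 <==> 2*w > -19)) && ((!(3*t != 12 && 3*w != r - 8)) ==> (x > 2 <==> 2*w > -19))
Answer: WP = ((3*t != 12 && 3*w != r - 8) ==> (x > 2 <==> 2*w > -19)) && ((!(3*t != 12 && 3*w != r - 8)) ==> (x > 2 <==> 2*w > -19))


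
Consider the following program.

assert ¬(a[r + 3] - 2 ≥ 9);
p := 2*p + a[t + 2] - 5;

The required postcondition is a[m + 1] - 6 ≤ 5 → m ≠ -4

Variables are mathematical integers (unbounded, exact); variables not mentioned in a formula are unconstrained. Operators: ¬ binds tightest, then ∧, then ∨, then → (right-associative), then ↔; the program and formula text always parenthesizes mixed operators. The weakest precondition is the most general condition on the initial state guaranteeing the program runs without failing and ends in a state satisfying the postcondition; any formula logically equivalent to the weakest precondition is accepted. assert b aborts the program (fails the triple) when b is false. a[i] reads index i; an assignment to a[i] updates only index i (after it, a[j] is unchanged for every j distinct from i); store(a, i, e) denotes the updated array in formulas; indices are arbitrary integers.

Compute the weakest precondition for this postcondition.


Working backward. After the program, the postcondition a[m + 1] - 6 ≤ 5 → m ≠ -4 must hold; in canonical form it is a[m + 1] ≤ 11 → m ≠ -4.
Before p := 2*p + a[t + 2] - 5: a[m + 1] ≤ 11 → m ≠ -4
Before assert ¬(a[r + 3] - 2 ≥ 9): (¬(a[r + 3] ≥ 11)) ∧ (a[m + 1] ≤ 11 → m ≠ -4)
Answer: WP = (¬(a[r + 3] ≥ 11)) ∧ (a[m + 1] ≤ 11 → m ≠ -4)


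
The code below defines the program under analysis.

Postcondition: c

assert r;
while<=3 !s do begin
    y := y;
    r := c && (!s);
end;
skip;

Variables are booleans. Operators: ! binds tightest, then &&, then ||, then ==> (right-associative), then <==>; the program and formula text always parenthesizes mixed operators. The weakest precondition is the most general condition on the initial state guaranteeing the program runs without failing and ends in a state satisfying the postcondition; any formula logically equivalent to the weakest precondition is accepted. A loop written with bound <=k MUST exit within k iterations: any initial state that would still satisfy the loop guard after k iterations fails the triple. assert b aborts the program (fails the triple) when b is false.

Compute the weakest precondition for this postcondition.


Working backward. After the program, c must hold.
Before skip: c
Before the loop (bound <=3), unroll the exhaustion recursion (WP_0 = exit-now case; WP_j = one more guarded iteration, up to j = 3):
  WP_0: s && c
  WP_1: ((!s) ==> (s && c)) && (s ==> c)
  WP_2: ((!s) ==> (((!s) ==> (s && c)) && (s ==> c))) && (s ==> c)
  WP_3: ((!s) ==> (((!s) ==> (((!s) ==> (s && c)) && (s ==> c))) && (s ==> c))) && (s ==> c)
So before the loop: ((!s) ==> (((!s) ==> (((!s) ==> (s && c)) && (s ==> c))) && (s ==> c))) && (s ==> c)
Before assert r: r && ((!s) ==> (((!s) ==> (((!s) ==> (s && c)) && (s ==> c))) && (s ==> c))) && (s ==> c)
Answer: WP = r && ((!s) ==> (((!s) ==> (((!s) ==> (s && c)) && (s ==> c))) && (s ==> c))) && (s ==> c)


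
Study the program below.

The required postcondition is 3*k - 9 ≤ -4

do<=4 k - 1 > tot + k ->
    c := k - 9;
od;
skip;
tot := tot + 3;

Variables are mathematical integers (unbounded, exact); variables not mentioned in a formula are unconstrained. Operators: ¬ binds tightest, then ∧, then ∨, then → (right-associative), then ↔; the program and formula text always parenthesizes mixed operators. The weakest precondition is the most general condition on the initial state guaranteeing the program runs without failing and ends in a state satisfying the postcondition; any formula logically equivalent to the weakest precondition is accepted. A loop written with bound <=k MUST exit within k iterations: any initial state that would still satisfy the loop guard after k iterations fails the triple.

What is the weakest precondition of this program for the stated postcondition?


Working backward. After the program, the postcondition 3*k - 9 ≤ -4 must hold; in canonical form it is 3*k ≤ 5.
Before tot := tot + 3: 3*k ≤ 5
Before skip: 3*k ≤ 5
Before the loop (bound <=4), unroll the exhaustion recursion (WP_0 = exit-now case; WP_j = one more guarded iteration, up to j = 4):
  WP_0: (¬(tot < -1)) ∧ 3*k ≤ 5
  WP_1: (tot < -1 → ((¬(tot < -1)) ∧ 3*k ≤ 5)) ∧ ((¬(tot < -1)) → 3*k ≤ 5)
  WP_2: (tot < -1 → ((tot < -1 → ((¬(tot < -1)) ∧ 3*k ≤ 5)) ∧ ((¬(tot < -1)) → 3*k ≤ 5))) ∧ ((¬(tot < -1)) → 3*k ≤ 5)
  WP_3: (tot < -1 → ((tot < -1 → ((tot < -1 → ((¬(tot < -1)) ∧ 3*k ≤ 5)) ∧ ((¬(tot < -1)) → 3*k ≤ 5))) ∧ ((¬(tot < -1)) → 3*k ≤ 5))) ∧ ((¬(tot < -1)) → 3*k ≤ 5)
  WP_4: (tot < -1 → ((tot < -1 → ((tot < -1 → ((tot < -1 → ((¬(tot < -1)) ∧ 3*k ≤ 5)) ∧ ((¬(tot < -1)) → 3*k ≤ 5))) ∧ ((¬(tot < -1)) → 3*k ≤ 5))) ∧ ((¬(tot < -1)) → 3*k ≤ 5))) ∧ ((¬(tot < -1)) → 3*k ≤ 5)
So before the loop: (tot < -1 → ((tot < -1 → ((tot < -1 → ((tot < -1 → ((¬(tot < -1)) ∧ 3*k ≤ 5)) ∧ ((¬(tot < -1)) → 3*k ≤ 5))) ∧ ((¬(tot < -1)) → 3*k ≤ 5))) ∧ ((¬(tot < -1)) → 3*k ≤ 5))) ∧ ((¬(tot < -1)) → 3*k ≤ 5)
Answer: WP = (tot < -1 → ((tot < -1 → ((tot < -1 → ((tot < -1 → ((¬(tot < -1)) ∧ 3*k ≤ 5)) ∧ ((¬(tot < -1)) → 3*k ≤ 5))) ∧ ((¬(tot < -1)) → 3*k ≤ 5))) ∧ ((¬(tot < -1)) → 3*k ≤ 5))) ∧ ((¬(tot < -1)) → 3*k ≤ 5)


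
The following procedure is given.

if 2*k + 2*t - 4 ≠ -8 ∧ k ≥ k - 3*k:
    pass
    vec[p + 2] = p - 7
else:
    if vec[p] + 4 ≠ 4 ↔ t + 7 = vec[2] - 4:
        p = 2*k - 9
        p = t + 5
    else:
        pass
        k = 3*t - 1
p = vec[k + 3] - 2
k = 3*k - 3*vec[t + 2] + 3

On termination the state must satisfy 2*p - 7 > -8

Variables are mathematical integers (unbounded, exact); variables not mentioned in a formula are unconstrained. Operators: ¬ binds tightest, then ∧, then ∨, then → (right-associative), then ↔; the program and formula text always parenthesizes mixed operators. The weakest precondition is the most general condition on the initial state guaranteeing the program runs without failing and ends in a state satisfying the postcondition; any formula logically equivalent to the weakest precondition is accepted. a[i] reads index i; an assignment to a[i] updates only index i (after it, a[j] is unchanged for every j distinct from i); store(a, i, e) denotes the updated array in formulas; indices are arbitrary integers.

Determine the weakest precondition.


Working backward. After the program, the postcondition 2*p - 7 > -8 must hold; in canonical form it is 2*p > -1.
Before k := 3*k - 3*vec[t + 2] + 3: 2*p > -1
Before p := vec[k + 3] - 2: 2*vec[k + 3] > 3
Then branch requires 2*store(vec, p + 2, p - 7)[k + 3] > 3; else branch requires ((vec[p] ≠ 0 ↔ t = vec[2] - 11) → 2*vec[k + 3] > 3) ∧ ((¬(vec[p] ≠ 0 ↔ t = vec[2] - 11)) → 2*vec[3*t + 2] > 3).
Before the if: ((2*k + 2*t ≠ -4 ∧ 3*k ≥ 0) → 2*store(vec, p + 2, p - 7)[k + 3] > 3) ∧ ((¬(2*k + 2*t ≠ -4 ∧ 3*k ≥ 0)) → (((vec[p] ≠ 0 ↔ t = vec[2] - 11) → 2*vec[k + 3] > 3) ∧ ((¬(vec[p] ≠ 0 ↔ t = vec[2] - 11)) → 2*vec[3*t + 2] > 3)))
Answer: WP = ((2*k + 2*t ≠ -4 ∧ 3*k ≥ 0) → 2*store(vec, p + 2, p - 7)[k + 3] > 3) ∧ ((¬(2*k + 2*t ≠ -4 ∧ 3*k ≥ 0)) → (((vec[p] ≠ 0 ↔ t = vec[2] - 11) → 2*vec[k + 3] > 3) ∧ ((¬(vec[p] ≠ 0 ↔ t = vec[2] - 11)) → 2*vec[3*t + 2] > 3)))


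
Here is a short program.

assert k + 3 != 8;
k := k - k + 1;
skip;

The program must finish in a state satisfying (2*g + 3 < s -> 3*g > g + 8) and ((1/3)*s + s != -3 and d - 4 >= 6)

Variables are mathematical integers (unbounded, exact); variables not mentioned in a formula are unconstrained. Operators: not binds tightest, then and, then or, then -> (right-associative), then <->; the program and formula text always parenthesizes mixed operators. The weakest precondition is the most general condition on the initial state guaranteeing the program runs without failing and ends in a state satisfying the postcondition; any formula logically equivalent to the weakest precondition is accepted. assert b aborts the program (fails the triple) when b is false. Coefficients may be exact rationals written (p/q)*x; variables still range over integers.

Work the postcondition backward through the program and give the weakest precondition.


Working backward. After the program, the postcondition (2*g + 3 < s -> 3*g > g + 8) and ((1/3)*s + s != -3 and d - 4 >= 6) must hold; in canonical form it is (2*g < s - 3 -> 2*g > 8) and (4/3)*s != -3 and d >= 10.
Before skip: (2*g < s - 3 -> 2*g > 8) and (4/3)*s != -3 and d >= 10
Before k := k - k + 1: (2*g < s - 3 -> 2*g > 8) and (4/3)*s != -3 and d >= 10
Before assert k + 3 != 8: k != 5 and (2*g < s - 3 -> 2*g > 8) and (4/3)*s != -3 and d >= 10
Answer: WP = k != 5 and (2*g < s - 3 -> 2*g > 8) and (4/3)*s != -3 and d >= 10


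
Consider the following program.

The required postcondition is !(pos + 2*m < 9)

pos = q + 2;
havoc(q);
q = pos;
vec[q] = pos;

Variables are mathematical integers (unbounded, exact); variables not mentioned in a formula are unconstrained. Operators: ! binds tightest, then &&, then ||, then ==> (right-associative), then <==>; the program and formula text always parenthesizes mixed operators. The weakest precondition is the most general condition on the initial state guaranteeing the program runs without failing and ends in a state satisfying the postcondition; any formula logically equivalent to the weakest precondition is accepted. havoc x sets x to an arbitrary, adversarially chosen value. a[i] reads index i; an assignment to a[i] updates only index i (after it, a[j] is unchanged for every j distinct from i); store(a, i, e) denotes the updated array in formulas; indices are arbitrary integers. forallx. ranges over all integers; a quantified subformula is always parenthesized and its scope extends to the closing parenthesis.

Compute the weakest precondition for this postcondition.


Working backward. After the program, the postcondition !(pos + 2*m < 9) must hold; in canonical form it is !(2*m + pos < 9).
Before vec[q] := pos: !(2*m + pos < 9)
Before q := pos: !(2*m + pos < 9)
Before havoc q: !(2*m + pos < 9)
Before pos := q + 2: !(2*m + q < 7)
Answer: WP = !(2*m + q < 7)


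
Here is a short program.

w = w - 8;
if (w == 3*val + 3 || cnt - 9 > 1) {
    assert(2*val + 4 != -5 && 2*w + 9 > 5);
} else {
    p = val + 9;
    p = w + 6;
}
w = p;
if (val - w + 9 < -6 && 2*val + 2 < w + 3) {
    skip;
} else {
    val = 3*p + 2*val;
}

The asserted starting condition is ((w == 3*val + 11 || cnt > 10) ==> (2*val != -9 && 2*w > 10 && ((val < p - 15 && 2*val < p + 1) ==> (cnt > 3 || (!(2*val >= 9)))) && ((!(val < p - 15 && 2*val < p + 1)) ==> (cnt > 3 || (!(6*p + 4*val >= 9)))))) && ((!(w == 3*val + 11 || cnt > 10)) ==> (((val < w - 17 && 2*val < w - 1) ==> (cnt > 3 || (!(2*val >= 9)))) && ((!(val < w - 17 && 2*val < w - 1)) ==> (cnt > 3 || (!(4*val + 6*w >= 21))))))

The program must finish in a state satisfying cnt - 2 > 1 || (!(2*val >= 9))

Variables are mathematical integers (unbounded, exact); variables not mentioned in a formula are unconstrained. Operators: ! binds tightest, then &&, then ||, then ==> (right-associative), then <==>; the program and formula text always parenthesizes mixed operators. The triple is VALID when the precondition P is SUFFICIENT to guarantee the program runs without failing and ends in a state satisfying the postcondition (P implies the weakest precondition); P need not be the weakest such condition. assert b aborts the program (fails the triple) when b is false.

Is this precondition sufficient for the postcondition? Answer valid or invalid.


Working backward. After the program, the postcondition cnt - 2 > 1 || (!(2*val >= 9)) must hold; in canonical form it is cnt > 3 || (!(2*val >= 9)).
Then branch requires cnt > 3 || (!(2*val >= 9)); else branch requires cnt > 3 || (!(6*p + 4*val >= 9)).
Before the if: ((val < w - 15 && 2*val < w + 1) ==> (cnt > 3 || (!(2*val >= 9)))) && ((!(val < w - 15 && 2*val < w + 1)) ==> (cnt > 3 || (!(6*p + 4*val >= 9))))
Before w := p: ((val < p - 15 && 2*val < p + 1) ==> (cnt > 3 || (!(2*val >= 9)))) && ((!(val < p - 15 && 2*val < p + 1)) ==> (cnt > 3 || (!(6*p + 4*val >= 9))))
Then branch requires 2*val != -9 && 2*w > -4 && ((val < p - 15 && 2*val < p + 1) ==> (cnt > 3 || (!(2*val >= 9)))) && ((!(val < p - 15 && 2*val < p + 1)) ==> (cnt > 3 || (!(6*p + 4*val >= 9)))); else branch requires ((val < w - 9 && 2*val < w + 7) ==> (cnt > 3 || (!(2*val >= 9)))) && ((!(val < w - 9 && 2*val < w + 7)) ==> (cnt > 3 || (!(4*val + 6*w >= -27)))).
Before the if: ((w == 3*val + 3 || cnt > 10) ==> (2*val != -9 && 2*w > -4 && ((val < p - 15 && 2*val < p + 1) ==> (cnt > 3 || (!(2*val >= 9)))) && ((!(val < p - 15 && 2*val < p + 1)) ==> (cnt > 3 || (!(6*p + 4*val >= 9)))))) && ((!(w == 3*val + 3 || cnt > 10)) ==> (((val < w - 9 && 2*val < w + 7) ==> (cnt > 3 || (!(2*val >= 9)))) && ((!(val < w - 9 && 2*val < w + 7)) ==> (cnt > 3 || (!(4*val + 6*w >= -27))))))
Before w := w - 8: ((w == 3*val + 11 || cnt > 10) ==> (2*val != -9 && 2*w > 12 && ((val < p - 15 && 2*val < p + 1) ==> (cnt > 3 || (!(2*val >= 9)))) && ((!(val < p - 15 && 2*val < p + 1)) ==> (cnt > 3 || (!(6*p + 4*val >= 9)))))) && ((!(w == 3*val + 11 || cnt > 10)) ==> (((val < w - 17 && 2*val < w - 1) ==> (cnt > 3 || (!(2*val >= 9)))) && ((!(val < w - 17 && 2*val < w - 1)) ==> (cnt > 3 || (!(4*val + 6*w >= 21))))))
The weakest precondition is ((w == 3*val + 11 || cnt > 10) ==> (2*val != -9 && 2*w > 12 && ((val < p - 15 && 2*val < p + 1) ==> (cnt > 3 || (!(2*val >= 9)))) && ((!(val < p - 15 && 2*val < p + 1)) ==> (cnt > 3 || (!(6*p + 4*val >= 9)))))) && ((!(w == 3*val + 11 || cnt > 10)) ==> (((val < w - 17 && 2*val < w - 1) ==> (cnt > 3 || (!(2*val >= 9)))) && ((!(val < w - 17 && 2*val < w - 1)) ==> (cnt > 3 || (!(4*val + 6*w >= 21)))))).
Check whether ((w == 3*val + 11 || cnt > 10) ==> (2*val != -9 && 2*w > 10 && ((val < p - 15 && 2*val < p + 1) ==> (cnt > 3 || (!(2*val >= 9)))) && ((!(val < p - 15 && 2*val < p + 1)) ==> (cnt > 3 || (!(6*p + 4*val >= 9)))))) && ((!(w == 3*val + 11 || cnt > 10)) ==> (((val < w - 17 && 2*val < w - 1) ==> (cnt > 3 || (!(2*val >= 9)))) && ((!(val < w - 17 && 2*val < w - 1)) ==> (cnt > 3 || (!(4*val + 6*w >= 21)))))) implies it.
Countermodel: at the initial state cnt = 11, p = 0, val = -16, w = 6, the precondition holds but the weakest precondition fails.
Answer: invalid


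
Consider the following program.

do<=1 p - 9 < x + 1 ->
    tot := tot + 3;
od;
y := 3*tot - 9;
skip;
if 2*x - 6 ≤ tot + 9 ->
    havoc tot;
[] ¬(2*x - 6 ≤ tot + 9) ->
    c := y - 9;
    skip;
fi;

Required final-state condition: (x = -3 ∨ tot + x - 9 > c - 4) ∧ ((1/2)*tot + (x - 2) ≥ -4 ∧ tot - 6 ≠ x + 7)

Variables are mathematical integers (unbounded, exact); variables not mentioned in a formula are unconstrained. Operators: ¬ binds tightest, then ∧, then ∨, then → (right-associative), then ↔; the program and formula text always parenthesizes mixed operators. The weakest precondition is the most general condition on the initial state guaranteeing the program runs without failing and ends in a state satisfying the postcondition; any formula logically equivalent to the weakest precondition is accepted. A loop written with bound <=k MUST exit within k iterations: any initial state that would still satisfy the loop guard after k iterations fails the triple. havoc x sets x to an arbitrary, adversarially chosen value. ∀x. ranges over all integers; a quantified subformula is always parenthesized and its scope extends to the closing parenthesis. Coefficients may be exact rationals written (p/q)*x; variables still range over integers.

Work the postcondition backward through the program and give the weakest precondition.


Working backward. After the program, the postcondition (x = -3 ∨ tot + x - 9 > c - 4) ∧ ((1/2)*tot + (x - 2) ≥ -4 ∧ tot - 6 ≠ x + 7) must hold; in canonical form it is (x = -3 ∨ tot + x > c + 5) ∧ (1/2)*tot + x ≥ -2 ∧ tot ≠ x + 13.
Then branch requires ∀tot_1. ((x = -3 ∨ tot_1 + x > c + 5) ∧ (1/2)*tot_1 + x ≥ -2 ∧ tot_1 ≠ x + 13); else branch requires (x = -3 ∨ tot + x > y - 4) ∧ (1/2)*tot + x ≥ -2 ∧ tot ≠ x + 13.
Before the if: (2*x ≤ tot + 15 → (∀tot_1. ((x = -3 ∨ tot_1 + x > c + 5) ∧ (1/2)*tot_1 + x ≥ -2 ∧ tot_1 ≠ x + 13))) ∧ ((¬(2*x ≤ tot + 15)) → ((x = -3 ∨ tot + x > y - 4) ∧ (1/2)*tot + x ≥ -2 ∧ tot ≠ x + 13))
Before skip: (2*x ≤ tot + 15 → (∀tot_1. ((x = -3 ∨ tot_1 + x > c + 5) ∧ (1/2)*tot_1 + x ≥ -2 ∧ tot_1 ≠ x + 13))) ∧ ((¬(2*x ≤ tot + 15)) → ((x = -3 ∨ tot + x > y - 4) ∧ (1/2)*tot + x ≥ -2 ∧ tot ≠ x + 13))
Before y := 3*tot - 9: (2*x ≤ tot + 15 → (∀tot_1. ((x = -3 ∨ tot_1 + x > c + 5) ∧ (1/2)*tot_1 + x ≥ -2 ∧ tot_1 ≠ x + 13))) ∧ ((¬(2*x ≤ tot + 15)) → ((x = -3 ∨ x > 2*tot - 13) ∧ (1/2)*tot + x ≥ -2 ∧ tot ≠ x + 13))
Before the loop (bound <=1), unroll the exhaustion recursion (WP_0 = exit-now case; WP_j = one more guarded iteration, up to j = 1):
  WP_0: (¬(p < x + 10)) ∧ (2*x ≤ tot + 15 → (∀tot_1. ((x = -3 ∨ tot_1 + x > c + 5) ∧ (1/2)*tot_1 + x ≥ -2 ∧ tot_1 ≠ x + 13))) ∧ ((¬(2*x ≤ tot + 15)) → ((x = -3 ∨ x > 2*tot - 13) ∧ (1/2)*tot + x ≥ -2 ∧ tot ≠ x + 13))
  WP_1: (p < x + 10 → ((¬(p < x + 10)) ∧ (2*x ≤ tot + 18 → (∀tot_1. ((x = -3 ∨ tot_1 + x > c + 5) ∧ (1/2)*tot_1 + x ≥ -2 ∧ tot_1 ≠ x + 13))) ∧ ((¬(2*x ≤ tot + 18)) → ((x = -3 ∨ x > 2*tot - 7) ∧ (1/2)*tot + x ≥ -7/2 ∧ tot ≠ x + 10)))) ∧ ((¬(p < x + 10)) → ((2*x ≤ tot + 15 → (∀tot_1. ((x = -3 ∨ tot_1 + x > c + 5) ∧ (1/2)*tot_1 + x ≥ -2 ∧ tot_1 ≠ x + 13))) ∧ ((¬(2*x ≤ tot + 15)) → ((x = -3 ∨ x > 2*tot - 13) ∧ (1/2)*tot + x ≥ -2 ∧ tot ≠ x + 13))))
So before the loop: (p < x + 10 → ((¬(p < x + 10)) ∧ (2*x ≤ tot + 18 → (∀tot_1. ((x = -3 ∨ tot_1 + x > c + 5) ∧ (1/2)*tot_1 + x ≥ -2 ∧ tot_1 ≠ x + 13))) ∧ ((¬(2*x ≤ tot + 18)) → ((x = -3 ∨ x > 2*tot - 7) ∧ (1/2)*tot + x ≥ -7/2 ∧ tot ≠ x + 10)))) ∧ ((¬(p < x + 10)) → ((2*x ≤ tot + 15 → (∀tot_1. ((x = -3 ∨ tot_1 + x > c + 5) ∧ (1/2)*tot_1 + x ≥ -2 ∧ tot_1 ≠ x + 13))) ∧ ((¬(2*x ≤ tot + 15)) → ((x = -3 ∨ x > 2*tot - 13) ∧ (1/2)*tot + x ≥ -2 ∧ tot ≠ x + 13))))
Answer: WP = (p < x + 10 → ((¬(p < x + 10)) ∧ (2*x ≤ tot + 18 → (∀tot_1. ((x = -3 ∨ tot_1 + x > c + 5) ∧ (1/2)*tot_1 + x ≥ -2 ∧ tot_1 ≠ x + 13))) ∧ ((¬(2*x ≤ tot + 18)) → ((x = -3 ∨ x > 2*tot - 7) ∧ (1/2)*tot + x ≥ -7/2 ∧ tot ≠ x + 10)))) ∧ ((¬(p < x + 10)) → ((2*x ≤ tot + 15 → (∀tot_1. ((x = -3 ∨ tot_1 + x > c + 5) ∧ (1/2)*tot_1 + x ≥ -2 ∧ tot_1 ≠ x + 13))) ∧ ((¬(2*x ≤ tot + 15)) → ((x = -3 ∨ x > 2*tot - 13) ∧ (1/2)*tot + x ≥ -2 ∧ tot ≠ x + 13))))


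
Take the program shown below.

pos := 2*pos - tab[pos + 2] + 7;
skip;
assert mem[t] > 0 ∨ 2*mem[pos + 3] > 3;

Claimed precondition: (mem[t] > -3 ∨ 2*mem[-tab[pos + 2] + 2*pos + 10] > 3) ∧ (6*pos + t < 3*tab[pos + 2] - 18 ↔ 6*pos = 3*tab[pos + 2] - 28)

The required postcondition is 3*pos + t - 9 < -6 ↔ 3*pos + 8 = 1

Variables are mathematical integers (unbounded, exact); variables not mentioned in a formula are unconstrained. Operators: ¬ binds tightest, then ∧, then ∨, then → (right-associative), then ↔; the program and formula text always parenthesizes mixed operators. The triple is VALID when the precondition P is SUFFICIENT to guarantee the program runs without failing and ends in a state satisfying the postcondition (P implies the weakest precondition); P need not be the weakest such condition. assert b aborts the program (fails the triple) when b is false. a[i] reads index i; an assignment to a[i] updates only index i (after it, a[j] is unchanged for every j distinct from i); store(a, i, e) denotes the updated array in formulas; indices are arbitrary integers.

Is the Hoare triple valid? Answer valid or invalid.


Working backward. After the program, the postcondition 3*pos + t - 9 < -6 ↔ 3*pos + 8 = 1 must hold; in canonical form it is 3*pos + t < 3 ↔ 3*pos = -7.
Before assert mem[t] > 0 ∨ 2*mem[pos + 3] > 3: (mem[t] > 0 ∨ 2*mem[pos + 3] > 3) ∧ (3*pos + t < 3 ↔ 3*pos = -7)
Before skip: (mem[t] > 0 ∨ 2*mem[pos + 3] > 3) ∧ (3*pos + t < 3 ↔ 3*pos = -7)
Before pos := 2*pos - tab[pos + 2] + 7: (mem[t] > 0 ∨ 2*mem[-tab[pos + 2] + 2*pos + 10] > 3) ∧ (6*pos + t < 3*tab[pos + 2] - 18 ↔ 6*pos = 3*tab[pos + 2] - 28)
The weakest precondition is (mem[t] > 0 ∨ 2*mem[-tab[pos + 2] + 2*pos + 10] > 3) ∧ (6*pos + t < 3*tab[pos + 2] - 18 ↔ 6*pos = 3*tab[pos + 2] - 28).
Check whether (mem[t] > -3 ∨ 2*mem[-tab[pos + 2] + 2*pos + 10] > 3) ∧ (6*pos + t < 3*tab[pos + 2] - 18 ↔ 6*pos = 3*tab[pos + 2] - 28) implies it.
Countermodel: at the initial state mem = {[2] = 0, [10] = -15215, [17422] = 0, elsewhere 0}, pos = 0, t = 17422, tab = {[2] = 0, [10] = 0, [17422] = 0, elsewhere 0}, the precondition holds but the weakest precondition fails.
Answer: invalid


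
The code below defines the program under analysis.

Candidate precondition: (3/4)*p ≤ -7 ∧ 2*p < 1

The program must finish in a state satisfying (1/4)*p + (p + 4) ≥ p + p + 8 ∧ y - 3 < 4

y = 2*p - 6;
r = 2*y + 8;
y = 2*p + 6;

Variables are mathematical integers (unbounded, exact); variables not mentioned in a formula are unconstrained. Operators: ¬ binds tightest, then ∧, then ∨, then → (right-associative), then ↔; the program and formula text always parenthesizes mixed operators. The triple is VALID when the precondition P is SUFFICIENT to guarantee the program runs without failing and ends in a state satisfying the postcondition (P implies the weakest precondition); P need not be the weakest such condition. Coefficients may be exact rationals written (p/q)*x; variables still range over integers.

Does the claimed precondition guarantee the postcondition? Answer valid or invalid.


Working backward. After the program, the postcondition (1/4)*p + (p + 4) ≥ p + p + 8 ∧ y - 3 < 4 must hold; in canonical form it is (3/4)*p ≤ -4 ∧ y < 7.
Before y := 2*p + 6: (3/4)*p ≤ -4 ∧ 2*p < 1
Before r := 2*y + 8: (3/4)*p ≤ -4 ∧ 2*p < 1
Before y := 2*p - 6: (3/4)*p ≤ -4 ∧ 2*p < 1
The weakest precondition is (3/4)*p ≤ -4 ∧ 2*p < 1.
Check whether (3/4)*p ≤ -7 ∧ 2*p < 1 implies it.
Every state satisfying the precondition satisfies the weakest precondition: the implication holds.
Answer: valid


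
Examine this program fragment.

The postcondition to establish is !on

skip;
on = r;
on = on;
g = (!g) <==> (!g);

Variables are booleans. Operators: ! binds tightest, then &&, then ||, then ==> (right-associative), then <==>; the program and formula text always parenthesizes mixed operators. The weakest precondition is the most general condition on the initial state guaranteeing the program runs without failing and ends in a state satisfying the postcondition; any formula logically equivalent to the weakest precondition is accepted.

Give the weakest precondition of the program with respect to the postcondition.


Working backward. After the program, !on must hold.
Before g := (!g) <==> (!g): !on
Before on := on: !on
Before on := r: !r
Before skip: !r
Answer: WP = !r


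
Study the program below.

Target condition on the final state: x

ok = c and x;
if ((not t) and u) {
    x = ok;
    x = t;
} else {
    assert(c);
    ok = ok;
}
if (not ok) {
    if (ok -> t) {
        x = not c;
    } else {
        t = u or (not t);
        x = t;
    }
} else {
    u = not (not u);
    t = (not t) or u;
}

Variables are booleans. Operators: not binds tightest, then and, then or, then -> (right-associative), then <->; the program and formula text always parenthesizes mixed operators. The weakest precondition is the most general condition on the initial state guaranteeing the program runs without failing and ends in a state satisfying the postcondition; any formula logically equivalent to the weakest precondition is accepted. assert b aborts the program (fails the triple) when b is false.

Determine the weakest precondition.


Working backward. After the program, x must hold.
Then branch requires ((ok -> t) -> (not c)) and ((not (ok -> t)) -> (u or (not t))); else branch requires x.
Before the if: ((not ok) -> (((ok -> t) -> (not c)) and ((not (ok -> t)) -> (u or (not t))))) and (ok -> x)
Then branch requires ((not ok) -> (((ok -> t) -> (not c)) and ((not (ok -> t)) -> (u or (not t))))) and (ok -> t); else branch requires c and ((not ok) -> (((ok -> t) -> (not c)) and ((not (ok -> t)) -> (u or (not t))))) and (ok -> x).
Before the if: (((not t) and u) -> (((not ok) -> (((ok -> t) -> (not c)) and ((not (ok -> t)) -> (u or (not t))))) and (ok -> t))) and ((not ((not t) and u)) -> (c and ((not ok) -> (((ok -> t) -> (not c)) and ((not (ok -> t)) -> (u or (not t))))) and (ok -> x)))
Before ok := c and x: (((not t) and u) -> (((not (c and x)) -> ((((c and x) -> t) -> (not c)) and ((not ((c and x) -> t)) -> (u or (not t))))) and ((c and x) -> t))) and ((not ((not t) and u)) -> (c and ((not (c and x)) -> ((((c and x) -> t) -> (not c)) and ((not ((c and x) -> t)) -> (u or (not t))))) and ((c and x) -> x)))
Answer: WP = (((not t) and u) -> (((not (c and x)) -> ((((c and x) -> t) -> (not c)) and ((not ((c and x) -> t)) -> (u or (not t))))) and ((c and x) -> t))) and ((not ((not t) and u)) -> (c and ((not (c and x)) -> ((((c and x) -> t) -> (not c)) and ((not ((c and x) -> t)) -> (u or (not t))))) and ((c and x) -> x)))


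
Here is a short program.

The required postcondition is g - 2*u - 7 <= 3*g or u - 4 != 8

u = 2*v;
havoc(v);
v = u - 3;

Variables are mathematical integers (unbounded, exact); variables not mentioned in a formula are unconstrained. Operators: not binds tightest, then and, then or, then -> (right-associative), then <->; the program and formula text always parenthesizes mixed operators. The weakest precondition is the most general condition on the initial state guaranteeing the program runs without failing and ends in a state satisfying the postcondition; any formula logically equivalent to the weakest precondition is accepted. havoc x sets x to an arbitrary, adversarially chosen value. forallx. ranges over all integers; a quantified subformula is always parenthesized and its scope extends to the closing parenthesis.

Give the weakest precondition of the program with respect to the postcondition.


Working backward. After the program, the postcondition g - 2*u - 7 <= 3*g or u - 4 != 8 must hold; in canonical form it is 2*g + 2*u >= -7 or u != 12.
Before v := u - 3: 2*g + 2*u >= -7 or u != 12
Before havoc v: 2*g + 2*u >= -7 or u != 12
Before u := 2*v: 2*g + 4*v >= -7 or 2*v != 12
Answer: WP = 2*g + 4*v >= -7 or 2*v != 12
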